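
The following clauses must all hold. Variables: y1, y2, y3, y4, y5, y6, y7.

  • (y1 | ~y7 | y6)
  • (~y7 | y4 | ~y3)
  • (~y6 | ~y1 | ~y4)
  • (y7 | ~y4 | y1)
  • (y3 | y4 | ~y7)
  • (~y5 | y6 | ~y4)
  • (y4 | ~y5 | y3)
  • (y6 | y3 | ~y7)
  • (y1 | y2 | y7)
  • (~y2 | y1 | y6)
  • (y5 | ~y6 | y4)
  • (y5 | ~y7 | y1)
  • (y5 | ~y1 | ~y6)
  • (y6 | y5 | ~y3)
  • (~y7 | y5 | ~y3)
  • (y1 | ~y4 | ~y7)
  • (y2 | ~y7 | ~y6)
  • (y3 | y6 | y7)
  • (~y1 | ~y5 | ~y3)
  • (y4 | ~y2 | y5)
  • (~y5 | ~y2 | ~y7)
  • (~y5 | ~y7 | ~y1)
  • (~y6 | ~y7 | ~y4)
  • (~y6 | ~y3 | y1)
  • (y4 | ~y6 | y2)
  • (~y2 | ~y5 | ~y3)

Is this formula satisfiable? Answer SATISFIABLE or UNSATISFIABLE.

UNSATISFIABLE

y7 = True:
  y5 = True:
    propagation gives y2=False, y6=False, y1=True; an empty clause results — contradiction.
  y5 = False:
    propagation gives y1=True, y6=False, y3=True; an empty clause results — contradiction.
y7 = False:
  y6 = True:
    y1 = True:
      propagation gives y4=False, y5=True, y3=True; contradiction.
    y1 = False:
      propagation gives y4=False, y2=True, y5=True; contradiction.
  y6 = False:
    propagation gives y3=True, y5=True, y4=False, y1=False; an empty clause results — contradiction.
Every branch closes, so no satisfying assignment exists.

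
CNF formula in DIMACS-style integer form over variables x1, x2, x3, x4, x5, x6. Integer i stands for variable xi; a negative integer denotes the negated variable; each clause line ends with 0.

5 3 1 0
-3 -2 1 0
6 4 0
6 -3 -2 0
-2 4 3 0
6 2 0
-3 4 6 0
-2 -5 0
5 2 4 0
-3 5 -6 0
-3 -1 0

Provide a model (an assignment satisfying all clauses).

x1=True  x2=True  x3=False  x4=True  x5=False  x6=True

Pure literal: x4 appears only positively; assign x4 = True.
Try x1 = True.
  then x3 is forced to False.
Set x2 = True and propagate.
  then x5 is forced to False.
x6 is now unconstrained; take x6 = True.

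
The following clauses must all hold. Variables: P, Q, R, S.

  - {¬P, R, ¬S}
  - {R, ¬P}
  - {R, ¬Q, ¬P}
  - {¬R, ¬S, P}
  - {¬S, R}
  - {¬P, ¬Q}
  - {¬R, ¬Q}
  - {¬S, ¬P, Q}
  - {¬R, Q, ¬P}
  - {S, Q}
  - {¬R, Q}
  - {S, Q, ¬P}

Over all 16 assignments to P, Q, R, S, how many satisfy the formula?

1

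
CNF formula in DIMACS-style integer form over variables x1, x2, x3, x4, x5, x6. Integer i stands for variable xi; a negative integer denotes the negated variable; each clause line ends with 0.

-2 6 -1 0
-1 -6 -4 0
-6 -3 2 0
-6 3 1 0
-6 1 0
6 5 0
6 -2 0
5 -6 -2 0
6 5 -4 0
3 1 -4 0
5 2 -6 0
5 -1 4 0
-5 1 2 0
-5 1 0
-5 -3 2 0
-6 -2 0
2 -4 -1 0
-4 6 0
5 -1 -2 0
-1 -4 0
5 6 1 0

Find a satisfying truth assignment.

Try x1 = True.
  then x4 is forced to False.
  then x5 is forced to True.
The remaining clauses are satisfied by x2 = False, x3 = False, x6 = True.
Every clause has at least one true literal under this assignment.

x1 = 1, x2 = 0, x3 = 0, x4 = 0, x5 = 1, x6 = 1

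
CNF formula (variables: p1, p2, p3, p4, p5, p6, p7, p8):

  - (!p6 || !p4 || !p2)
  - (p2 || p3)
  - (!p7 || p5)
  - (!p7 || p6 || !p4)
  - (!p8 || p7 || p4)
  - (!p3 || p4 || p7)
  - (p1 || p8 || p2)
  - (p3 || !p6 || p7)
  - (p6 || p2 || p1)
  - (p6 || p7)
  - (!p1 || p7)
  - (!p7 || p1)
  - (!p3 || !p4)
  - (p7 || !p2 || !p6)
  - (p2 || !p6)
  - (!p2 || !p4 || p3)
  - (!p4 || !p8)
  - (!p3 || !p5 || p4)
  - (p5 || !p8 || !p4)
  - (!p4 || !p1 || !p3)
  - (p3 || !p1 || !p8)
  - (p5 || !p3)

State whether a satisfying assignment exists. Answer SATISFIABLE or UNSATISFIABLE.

SATISFIABLE

Branch on p1: take p1 = True.
  then p7 is forced to True.
  then p5 is forced to True.
For the remaining variables, p2 = True, p3 = False, p4 = False, p6 = False, p8 = False works.
So p1=T, p2=T, p3=F, p4=F, p5=T, p6=F, p7=T, p8=F is a satisfying assignment.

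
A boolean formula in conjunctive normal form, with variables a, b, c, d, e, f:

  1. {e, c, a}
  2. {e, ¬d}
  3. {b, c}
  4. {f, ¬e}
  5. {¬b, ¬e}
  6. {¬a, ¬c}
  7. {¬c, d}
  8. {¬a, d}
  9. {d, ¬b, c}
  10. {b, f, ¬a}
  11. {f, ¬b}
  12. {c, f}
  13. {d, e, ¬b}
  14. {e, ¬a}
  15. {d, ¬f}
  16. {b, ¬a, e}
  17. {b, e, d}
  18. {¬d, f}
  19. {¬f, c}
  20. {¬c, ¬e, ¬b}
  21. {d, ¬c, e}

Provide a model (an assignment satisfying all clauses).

Branch on a: take a = False.
Try b = False.
  then c is forced to True.
  then d is forced to True.
  then e is forced to True.
  then f is forced to True.
Every clause has at least one true literal under this assignment.

a = False  b = False  c = True  d = True  e = True  f = True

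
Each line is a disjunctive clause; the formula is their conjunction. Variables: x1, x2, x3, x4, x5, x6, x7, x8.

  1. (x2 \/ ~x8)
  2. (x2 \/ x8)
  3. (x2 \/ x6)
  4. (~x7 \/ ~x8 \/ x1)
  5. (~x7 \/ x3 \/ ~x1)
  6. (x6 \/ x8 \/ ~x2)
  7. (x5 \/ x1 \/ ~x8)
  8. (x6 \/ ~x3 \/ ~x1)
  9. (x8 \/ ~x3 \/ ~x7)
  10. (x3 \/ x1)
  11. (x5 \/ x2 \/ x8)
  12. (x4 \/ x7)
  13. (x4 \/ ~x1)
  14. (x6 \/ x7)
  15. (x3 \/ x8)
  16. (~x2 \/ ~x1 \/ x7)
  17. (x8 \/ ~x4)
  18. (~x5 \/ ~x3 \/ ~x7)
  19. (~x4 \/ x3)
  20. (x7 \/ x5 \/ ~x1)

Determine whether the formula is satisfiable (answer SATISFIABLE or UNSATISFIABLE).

x6 occurs only positively in the remaining clauses — set x6 = True.
Branch on x1: take x1 = False.
  then x3 is forced to True.
Try x2 = True.
For the remaining variables, x4 = True, x5 = True, x7 = False, x8 = True works.
Every clause has at least one true literal under this assignment.
So x1 = False, x2 = True, x3 = True, x4 = True, x5 = True, x6 = True, x7 = False, x8 = True is a satisfying assignment.

SATISFIABLE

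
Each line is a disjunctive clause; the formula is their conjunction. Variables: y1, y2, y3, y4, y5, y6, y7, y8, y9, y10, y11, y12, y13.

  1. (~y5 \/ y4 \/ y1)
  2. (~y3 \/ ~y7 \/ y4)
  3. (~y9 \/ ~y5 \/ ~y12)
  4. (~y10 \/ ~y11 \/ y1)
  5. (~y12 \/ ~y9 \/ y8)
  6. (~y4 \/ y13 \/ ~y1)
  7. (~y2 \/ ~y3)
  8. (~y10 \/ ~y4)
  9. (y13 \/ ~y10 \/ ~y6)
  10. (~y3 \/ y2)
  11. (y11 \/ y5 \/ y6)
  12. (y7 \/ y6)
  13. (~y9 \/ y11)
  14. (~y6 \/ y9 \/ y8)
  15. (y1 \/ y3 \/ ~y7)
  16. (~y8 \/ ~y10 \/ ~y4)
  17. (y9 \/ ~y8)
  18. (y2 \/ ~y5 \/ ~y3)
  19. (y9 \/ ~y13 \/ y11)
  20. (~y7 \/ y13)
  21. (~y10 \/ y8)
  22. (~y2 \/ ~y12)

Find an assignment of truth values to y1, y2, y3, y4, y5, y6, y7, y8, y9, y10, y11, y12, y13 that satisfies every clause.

y1 = True, y2 = False, y3 = False, y4 = True, y5 = False, y6 = True, y7 = False, y8 = True, y9 = True, y10 = False, y11 = True, y12 = True, y13 = True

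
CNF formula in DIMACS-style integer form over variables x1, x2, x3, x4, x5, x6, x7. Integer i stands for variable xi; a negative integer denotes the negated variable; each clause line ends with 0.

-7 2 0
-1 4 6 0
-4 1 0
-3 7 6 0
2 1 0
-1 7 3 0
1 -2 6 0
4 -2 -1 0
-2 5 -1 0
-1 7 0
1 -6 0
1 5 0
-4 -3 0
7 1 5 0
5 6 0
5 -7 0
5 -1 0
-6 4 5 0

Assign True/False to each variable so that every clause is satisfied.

x1=True, x2=True, x3=False, x4=True, x5=True, x6=False, x7=True

Pure literal: x5 appears only positively; assign x5 = True.
Try x1 = True.
  then x7 is forced to True.
  then x2 is forced to True.
  then x4 is forced to True.
  then x3 is forced to False.
x6 is now unconstrained; take x6 = False.
Every clause has at least one true literal under this assignment.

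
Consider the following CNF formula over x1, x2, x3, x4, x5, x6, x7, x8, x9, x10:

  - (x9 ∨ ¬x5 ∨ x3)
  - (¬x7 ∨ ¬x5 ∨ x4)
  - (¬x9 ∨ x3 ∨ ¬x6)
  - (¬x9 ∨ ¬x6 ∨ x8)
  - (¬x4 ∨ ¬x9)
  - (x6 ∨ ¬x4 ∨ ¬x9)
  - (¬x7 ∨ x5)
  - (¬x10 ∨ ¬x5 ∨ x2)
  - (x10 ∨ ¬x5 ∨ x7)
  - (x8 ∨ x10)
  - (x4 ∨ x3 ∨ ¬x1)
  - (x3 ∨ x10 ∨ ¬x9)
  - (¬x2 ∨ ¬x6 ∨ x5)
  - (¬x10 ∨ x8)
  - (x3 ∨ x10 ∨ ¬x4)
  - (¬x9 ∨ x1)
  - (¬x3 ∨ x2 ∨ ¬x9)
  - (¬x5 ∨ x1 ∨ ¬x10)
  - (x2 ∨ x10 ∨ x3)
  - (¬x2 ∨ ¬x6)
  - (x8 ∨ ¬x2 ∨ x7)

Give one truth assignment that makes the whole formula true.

Pure literal: x8 appears only positively; assign x8 = True.
Branch on x1: take x1 = False.
  then x9 is forced to False.
Try x2 = True.
  then x6 is forced to False.
Branch on x3: take x3 = True.
For the remaining variables, x4 = True, x5 = True, x7 = True, x10 = False works.

x1=False, x2=True, x3=True, x4=True, x5=True, x6=False, x7=True, x8=True, x9=False, x10=False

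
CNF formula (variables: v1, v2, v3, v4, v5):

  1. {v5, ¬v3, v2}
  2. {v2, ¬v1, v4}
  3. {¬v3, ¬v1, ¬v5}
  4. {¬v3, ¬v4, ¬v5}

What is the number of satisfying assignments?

Split on v3, then v5.
  v3=1, v5=1: remaining (v1,v2,v4) ∈ {(0,0,0); (0,1,0)} — 2.
  v3=1, v5=0: remaining (v1,v2,v4) ∈ {(0,1,0); (0,1,1); (1,1,0); (1,1,1)} — 4.
  v3=0, v5=1: 7 of the 8 assignments to (v1,v2,v4) work.
  v3=0, v5=0: 7 of the 8 assignments to (v1,v2,v4) work.
Total: 2 + 4 + 7 + 7 = 20.

20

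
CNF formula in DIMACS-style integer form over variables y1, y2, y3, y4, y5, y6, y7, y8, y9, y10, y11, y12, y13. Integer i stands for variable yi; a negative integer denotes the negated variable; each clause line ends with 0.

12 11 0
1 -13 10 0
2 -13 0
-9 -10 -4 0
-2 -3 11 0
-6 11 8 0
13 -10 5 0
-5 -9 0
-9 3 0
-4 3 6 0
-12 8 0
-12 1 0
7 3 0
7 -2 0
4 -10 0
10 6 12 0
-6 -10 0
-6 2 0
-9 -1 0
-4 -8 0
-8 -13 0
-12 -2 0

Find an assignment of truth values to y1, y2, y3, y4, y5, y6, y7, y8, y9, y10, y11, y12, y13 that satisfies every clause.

y1=True, y2=True, y3=True, y4=True, y5=True, y6=False, y7=True, y8=False, y9=False, y10=True, y11=True, y12=False, y13=True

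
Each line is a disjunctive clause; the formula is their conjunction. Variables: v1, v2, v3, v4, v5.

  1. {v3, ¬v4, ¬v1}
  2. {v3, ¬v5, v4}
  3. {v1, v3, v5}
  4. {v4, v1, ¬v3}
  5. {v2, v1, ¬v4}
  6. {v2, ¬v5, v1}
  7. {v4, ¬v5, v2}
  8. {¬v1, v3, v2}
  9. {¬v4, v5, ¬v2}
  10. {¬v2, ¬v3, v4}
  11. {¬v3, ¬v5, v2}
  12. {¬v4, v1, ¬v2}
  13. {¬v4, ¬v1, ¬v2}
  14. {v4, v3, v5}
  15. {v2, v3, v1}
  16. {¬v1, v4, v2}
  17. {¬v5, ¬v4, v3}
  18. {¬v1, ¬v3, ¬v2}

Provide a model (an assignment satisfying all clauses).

v1=True, v2=False, v3=True, v4=True, v5=False

Branch on v1: take v1 = True.
Branch on v2: take v2 = False.
  then v3 is forced to True.
  then v5 is forced to False.
  then v4 is forced to True.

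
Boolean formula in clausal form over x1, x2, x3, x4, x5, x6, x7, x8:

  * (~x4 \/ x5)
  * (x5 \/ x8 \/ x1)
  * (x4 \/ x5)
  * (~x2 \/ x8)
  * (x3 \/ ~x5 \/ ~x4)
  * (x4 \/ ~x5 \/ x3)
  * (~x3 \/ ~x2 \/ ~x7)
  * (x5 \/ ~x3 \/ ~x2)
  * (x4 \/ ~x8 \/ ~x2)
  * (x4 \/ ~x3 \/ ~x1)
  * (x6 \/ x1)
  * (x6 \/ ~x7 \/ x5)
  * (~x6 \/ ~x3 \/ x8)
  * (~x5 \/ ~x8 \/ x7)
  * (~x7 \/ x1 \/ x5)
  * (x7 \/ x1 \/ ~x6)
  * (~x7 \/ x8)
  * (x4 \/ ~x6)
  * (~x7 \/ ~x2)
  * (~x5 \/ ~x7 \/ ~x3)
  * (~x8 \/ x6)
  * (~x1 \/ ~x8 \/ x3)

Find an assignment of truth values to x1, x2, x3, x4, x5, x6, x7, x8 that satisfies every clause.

x2 occurs only negated in the remaining clauses — set x2 = False.
Try x1 = True.
For the remaining variables, x3 = True, x4 = True, x5 = True, x6 = False, x7 = False, x8 = False works.

x1=T, x2=F, x3=T, x4=T, x5=T, x6=F, x7=F, x8=F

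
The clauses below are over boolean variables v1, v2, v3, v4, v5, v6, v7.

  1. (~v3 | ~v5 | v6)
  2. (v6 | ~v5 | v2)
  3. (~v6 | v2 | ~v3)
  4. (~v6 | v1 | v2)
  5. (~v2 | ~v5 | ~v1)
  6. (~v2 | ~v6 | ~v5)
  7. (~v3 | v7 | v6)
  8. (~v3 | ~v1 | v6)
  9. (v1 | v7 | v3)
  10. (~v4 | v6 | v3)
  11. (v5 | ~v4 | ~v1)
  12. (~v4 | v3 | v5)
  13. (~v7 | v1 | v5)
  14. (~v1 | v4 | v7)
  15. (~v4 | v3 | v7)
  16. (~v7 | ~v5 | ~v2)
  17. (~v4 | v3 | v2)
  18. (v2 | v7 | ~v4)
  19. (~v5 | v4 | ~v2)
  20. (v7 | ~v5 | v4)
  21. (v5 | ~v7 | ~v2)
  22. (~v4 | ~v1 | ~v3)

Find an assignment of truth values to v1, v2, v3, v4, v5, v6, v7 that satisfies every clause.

v1=F  v2=T  v3=T  v4=F  v5=F  v6=T  v7=F

Try v1 = False.
Branch on v2: take v2 = True.
Branch on v3: take v3 = True.
For the remaining variables, v4 = False, v5 = False, v6 = True, v7 = False works.
Check each clause:
  1. (~v5 | ~v3 | v6) — ~v5 is true.
  2. (~v5 | v6 | v2) — v2 is true.
  3. (~v3 | v2 | ~v6) — v2 is true.
  4. (~v6 | v1 | v2) — v2 is true.
  5. (~v2 | ~v5 | ~v1) — ~v5 is true.
  6. (~v5 | ~v2 | ~v6) — ~v5 is true.
  7. (v6 | v7 | ~v3) — v6 is true.
  8. (~v3 | ~v1 | v6) — ~v1 is true.
  9. (v3 | v7 | v1) — v3 is true.
  10. (v3 | v6 | ~v4) — v3 is true.
  11. (v5 | ~v1 | ~v4) — ~v4 is true.
  12. (v3 | v5 | ~v4) — v3 is true.
  13. (v5 | v1 | ~v7) — ~v7 is true.
  14. (v7 | v4 | ~v1) — ~v1 is true.
  15. (v7 | v3 | ~v4) — v3 is true.
  16. (~v2 | ~v5 | ~v7) — ~v7 is true.
  17. (v2 | ~v4 | v3) — v2 is true.
  18. (v2 | ~v4 | v7) — v2 is true.
  19. (v4 | ~v2 | ~v5) — ~v5 is true.
  20. (v4 | ~v5 | v7) — ~v5 is true.
  21. (~v2 | ~v7 | v5) — ~v7 is true.
  22. (~v3 | ~v4 | ~v1) — ~v4 is true.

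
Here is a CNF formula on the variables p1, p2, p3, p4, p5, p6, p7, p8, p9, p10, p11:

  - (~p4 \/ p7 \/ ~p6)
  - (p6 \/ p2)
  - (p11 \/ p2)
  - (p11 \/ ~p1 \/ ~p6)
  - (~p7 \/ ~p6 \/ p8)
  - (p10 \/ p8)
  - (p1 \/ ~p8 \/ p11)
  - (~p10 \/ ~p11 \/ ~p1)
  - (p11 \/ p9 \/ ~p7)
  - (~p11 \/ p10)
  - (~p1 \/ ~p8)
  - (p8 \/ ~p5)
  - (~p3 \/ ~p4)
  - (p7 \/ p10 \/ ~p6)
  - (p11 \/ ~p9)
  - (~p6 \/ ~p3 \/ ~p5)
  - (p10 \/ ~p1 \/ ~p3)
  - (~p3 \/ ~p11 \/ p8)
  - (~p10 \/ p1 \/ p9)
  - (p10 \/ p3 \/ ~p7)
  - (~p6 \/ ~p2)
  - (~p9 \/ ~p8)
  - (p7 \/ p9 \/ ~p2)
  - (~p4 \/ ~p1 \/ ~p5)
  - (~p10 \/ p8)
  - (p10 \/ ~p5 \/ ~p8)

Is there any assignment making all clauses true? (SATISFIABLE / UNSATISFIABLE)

p8 = True:
  propagation gives p1=False, p11=True, p10=True, p9=True; an empty clause results — contradiction.
p8 = False:
  propagation gives p10=True; an empty clause results — contradiction.
Every branch closes, so no satisfying assignment exists.

UNSATISFIABLE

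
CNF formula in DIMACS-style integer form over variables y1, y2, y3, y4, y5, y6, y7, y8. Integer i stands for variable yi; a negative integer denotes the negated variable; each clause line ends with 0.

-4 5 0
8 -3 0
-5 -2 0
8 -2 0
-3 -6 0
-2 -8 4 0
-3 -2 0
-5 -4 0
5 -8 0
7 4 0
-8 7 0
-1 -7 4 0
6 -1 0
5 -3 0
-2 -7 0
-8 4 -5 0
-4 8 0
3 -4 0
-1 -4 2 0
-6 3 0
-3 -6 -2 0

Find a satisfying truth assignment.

y1=0, y2=0, y3=0, y4=0, y5=0, y6=0, y7=1, y8=0

y1 occurs only negated in the remaining clauses — set y1 = False.
Try y2 = False.
For the remaining variables, y3 = False, y4 = False, y5 = False, y6 = False, y7 = True, y8 = False works.
Every clause has at least one true literal under this assignment.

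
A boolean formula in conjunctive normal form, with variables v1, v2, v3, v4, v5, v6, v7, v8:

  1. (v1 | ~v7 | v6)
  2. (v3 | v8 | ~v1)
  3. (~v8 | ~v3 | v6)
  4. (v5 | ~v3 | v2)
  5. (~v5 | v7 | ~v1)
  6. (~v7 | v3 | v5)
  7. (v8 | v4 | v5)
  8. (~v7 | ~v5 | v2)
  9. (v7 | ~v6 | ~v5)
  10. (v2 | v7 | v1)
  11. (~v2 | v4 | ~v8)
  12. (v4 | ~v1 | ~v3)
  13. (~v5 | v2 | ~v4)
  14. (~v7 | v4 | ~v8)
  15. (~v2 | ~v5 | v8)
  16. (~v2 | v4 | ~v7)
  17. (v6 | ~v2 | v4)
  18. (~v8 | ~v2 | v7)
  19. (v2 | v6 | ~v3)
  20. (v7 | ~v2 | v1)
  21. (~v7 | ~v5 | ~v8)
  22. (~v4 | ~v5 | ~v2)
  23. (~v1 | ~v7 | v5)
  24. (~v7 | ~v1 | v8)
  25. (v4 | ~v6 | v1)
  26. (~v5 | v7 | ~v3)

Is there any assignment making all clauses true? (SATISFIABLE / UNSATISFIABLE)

Try v1 = True.
Set v2 = False and propagate.
For the remaining variables, v3 = False, v4 = True, v5 = False, v6 = True, v7 = False, v8 = True works.
Every clause has at least one true literal under this assignment.
So v1=True, v2=False, v3=False, v4=True, v5=False, v6=True, v7=False, v8=True is a satisfying assignment.

SATISFIABLE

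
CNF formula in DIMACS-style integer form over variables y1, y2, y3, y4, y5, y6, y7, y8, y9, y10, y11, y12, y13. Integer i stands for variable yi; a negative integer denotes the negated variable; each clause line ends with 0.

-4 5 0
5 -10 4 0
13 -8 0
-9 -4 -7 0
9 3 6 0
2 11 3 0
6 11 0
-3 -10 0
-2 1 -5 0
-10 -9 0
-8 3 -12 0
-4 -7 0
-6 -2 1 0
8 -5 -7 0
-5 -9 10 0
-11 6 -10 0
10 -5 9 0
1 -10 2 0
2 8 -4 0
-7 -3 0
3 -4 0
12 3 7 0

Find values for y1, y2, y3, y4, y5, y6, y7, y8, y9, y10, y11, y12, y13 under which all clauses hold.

y1 = 1, y2 = 0, y3 = 1, y4 = 0, y5 = 0, y6 = 0, y7 = 0, y8 = 1, y9 = 1, y10 = 0, y11 = 1, y12 = 0, y13 = 1

y1 occurs only positively in the remaining clauses — set y1 = True.
y13 occurs only positively in the remaining clauses — set y13 = True.
Branch on y2: take y2 = False.
Set y3 = True and propagate.
  then y10 is forced to False.
  then y7 is forced to False.
Branch on y4: take y4 = False.
The remaining clauses are satisfied by y5 = False, y6 = False, y8 = True, y9 = True, y11 = True, y12 = False.
Check each clause:
  1. (¬y4 ∨ y5) — ¬y4 is true.
  2. (y4 ∨ y5 ∨ ¬y10) — ¬y10 is true.
  3. (y13 ∨ ¬y8) — y13 is true.
  4. (¬y4 ∨ ¬y7 ∨ ¬y9) — ¬y7 is true.
  5. (y3 ∨ y9 ∨ y6) — y9 is true.
  6. (y11 ∨ y2 ∨ y3) — y11 is true.
  7. (y11 ∨ y6) — y11 is true.
  8. (¬y10 ∨ ¬y3) — ¬y10 is true.
  9. (¬y2 ∨ y1 ∨ ¬y5) — y1 is true.
  10. (¬y10 ∨ ¬y9) — ¬y10 is true.
  11. (¬y12 ∨ y3 ∨ ¬y8) — y3 is true.
  12. (¬y7 ∨ ¬y4) — ¬y7 is true.
  13. (¬y6 ∨ ¬y2 ∨ y1) — y1 is true.
  14. (y8 ∨ ¬y7 ∨ ¬y5) — y8 is true.
  15. (¬y5 ∨ ¬y9 ∨ y10) — ¬y5 is true.
  16. (¬y11 ∨ ¬y10 ∨ y6) — ¬y10 is true.
  17. (¬y5 ∨ y10 ∨ y9) — y9 is true.
  18. (y2 ∨ y1 ∨ ¬y10) — y1 is true.
  19. (¬y4 ∨ y8 ∨ y2) — y8 is true.
  20. (¬y7 ∨ ¬y3) — ¬y7 is true.
  21. (y3 ∨ ¬y4) — y3 is true.
  22. (y3 ∨ y12 ∨ y7) — y3 is true.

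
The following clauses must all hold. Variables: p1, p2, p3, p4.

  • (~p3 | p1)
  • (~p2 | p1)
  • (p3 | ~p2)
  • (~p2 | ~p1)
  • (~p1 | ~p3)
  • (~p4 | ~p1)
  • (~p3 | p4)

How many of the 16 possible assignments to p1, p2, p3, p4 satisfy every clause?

Satisfying assignments:
  p1=F p2=F p3=F p4=F
  p1=F p2=F p3=F p4=T
  p1=T p2=F p3=F p4=F
Count: 3.

3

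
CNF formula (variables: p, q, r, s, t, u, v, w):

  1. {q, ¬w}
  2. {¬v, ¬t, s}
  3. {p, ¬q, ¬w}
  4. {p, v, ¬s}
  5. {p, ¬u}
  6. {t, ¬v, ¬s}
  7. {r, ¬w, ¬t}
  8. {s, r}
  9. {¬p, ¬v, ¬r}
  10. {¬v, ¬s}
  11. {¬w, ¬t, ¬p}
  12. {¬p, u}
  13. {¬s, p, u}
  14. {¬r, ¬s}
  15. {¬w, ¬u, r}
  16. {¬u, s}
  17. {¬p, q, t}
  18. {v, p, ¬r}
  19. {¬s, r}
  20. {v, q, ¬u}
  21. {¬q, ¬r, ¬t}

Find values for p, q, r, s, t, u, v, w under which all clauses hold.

p=F, q=F, r=T, s=F, t=F, u=F, v=T, w=F

Pure literal: w appears only negated; assign w = False.
Try p = False.
  then u is forced to False.
  then s is forced to False.
  then r is forced to True.
  then v is forced to True.
  then t is forced to False.
q is now unconstrained; take q = False.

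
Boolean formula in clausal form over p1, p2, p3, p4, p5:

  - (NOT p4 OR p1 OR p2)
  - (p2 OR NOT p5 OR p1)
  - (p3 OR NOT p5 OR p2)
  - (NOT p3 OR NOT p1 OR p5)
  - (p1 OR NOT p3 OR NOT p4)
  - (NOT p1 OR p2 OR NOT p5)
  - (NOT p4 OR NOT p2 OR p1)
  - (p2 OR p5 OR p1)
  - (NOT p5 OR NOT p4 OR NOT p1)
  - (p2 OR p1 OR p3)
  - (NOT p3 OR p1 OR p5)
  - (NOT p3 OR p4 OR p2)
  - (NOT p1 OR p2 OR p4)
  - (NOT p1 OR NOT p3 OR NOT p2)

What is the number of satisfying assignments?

7

The models are:
  p1=0 p2=1 p3=0 p4=0 p5=0
  p1=0 p2=1 p3=0 p4=0 p5=1
  p1=0 p2=1 p3=1 p4=0 p5=1
  p1=1 p2=0 p3=0 p4=1 p5=0
  p1=1 p2=1 p3=0 p4=0 p5=0
  p1=1 p2=1 p3=0 p4=0 p5=1
  p1=1 p2=1 p3=0 p4=1 p5=0
That's 7 in total.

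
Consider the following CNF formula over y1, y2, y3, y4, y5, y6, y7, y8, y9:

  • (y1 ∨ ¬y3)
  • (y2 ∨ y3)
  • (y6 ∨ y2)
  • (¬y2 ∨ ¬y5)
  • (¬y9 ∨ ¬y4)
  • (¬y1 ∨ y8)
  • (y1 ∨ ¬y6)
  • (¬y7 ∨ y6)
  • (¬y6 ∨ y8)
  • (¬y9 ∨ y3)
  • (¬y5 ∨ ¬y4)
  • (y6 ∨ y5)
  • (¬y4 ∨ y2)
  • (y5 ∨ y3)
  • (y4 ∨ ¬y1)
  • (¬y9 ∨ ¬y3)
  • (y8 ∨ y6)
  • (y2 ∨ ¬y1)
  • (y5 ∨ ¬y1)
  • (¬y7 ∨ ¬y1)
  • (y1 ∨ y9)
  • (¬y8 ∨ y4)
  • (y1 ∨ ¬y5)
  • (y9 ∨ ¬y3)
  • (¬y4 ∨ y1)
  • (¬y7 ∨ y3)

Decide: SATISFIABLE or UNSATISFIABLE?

y1 = True:
  propagation gives y8=True, y4=True, y9=False, y5=False; an empty clause results — contradiction.
y1 = False:
  propagation gives y3=False, y2=True, y5=False; an empty clause results — contradiction.
Every branch closes, so no satisfying assignment exists.

UNSATISFIABLE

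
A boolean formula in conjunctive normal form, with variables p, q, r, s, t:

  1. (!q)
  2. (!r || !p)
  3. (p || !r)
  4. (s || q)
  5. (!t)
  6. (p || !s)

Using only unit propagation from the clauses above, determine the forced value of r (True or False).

(!q) is a unit clause: q = False.
From (s || q) and q = False: s = True.
(!t) stands alone — t = False.
(p || !s): since s = True, the clause reduces to (p). p = True.
From (!p || !r) and p = True: r = False.

False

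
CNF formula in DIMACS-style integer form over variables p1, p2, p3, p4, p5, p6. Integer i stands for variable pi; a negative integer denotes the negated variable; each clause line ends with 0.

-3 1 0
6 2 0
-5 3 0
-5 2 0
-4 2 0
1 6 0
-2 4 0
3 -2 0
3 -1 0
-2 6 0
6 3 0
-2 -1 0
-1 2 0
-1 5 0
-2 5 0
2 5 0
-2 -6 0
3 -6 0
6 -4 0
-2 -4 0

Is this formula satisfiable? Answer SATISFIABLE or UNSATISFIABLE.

UNSATISFIABLE

p2 = True:
  propagation gives p4=True; an empty clause results — contradiction.
p2 = False:
  propagation gives p6=True, p5=False; an empty clause results — contradiction.
Every branch closes, so no satisfying assignment exists.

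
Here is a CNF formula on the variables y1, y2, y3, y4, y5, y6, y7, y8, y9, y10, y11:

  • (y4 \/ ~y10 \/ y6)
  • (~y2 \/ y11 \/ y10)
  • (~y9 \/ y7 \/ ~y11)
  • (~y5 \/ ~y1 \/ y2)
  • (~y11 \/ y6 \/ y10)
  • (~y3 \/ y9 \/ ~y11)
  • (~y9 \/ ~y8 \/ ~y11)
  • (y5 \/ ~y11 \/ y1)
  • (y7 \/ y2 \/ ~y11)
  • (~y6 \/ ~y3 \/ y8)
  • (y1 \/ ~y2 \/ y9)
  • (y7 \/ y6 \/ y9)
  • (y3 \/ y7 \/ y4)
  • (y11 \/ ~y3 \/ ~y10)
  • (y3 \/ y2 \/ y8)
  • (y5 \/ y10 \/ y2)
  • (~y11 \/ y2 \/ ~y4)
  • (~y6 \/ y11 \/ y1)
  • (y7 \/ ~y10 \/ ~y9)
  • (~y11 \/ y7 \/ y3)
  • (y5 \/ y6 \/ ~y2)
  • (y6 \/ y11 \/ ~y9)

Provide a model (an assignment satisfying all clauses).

y1=T, y2=T, y3=F, y4=T, y5=T, y6=F, y7=T, y8=T, y9=F, y10=T, y11=T

y7 occurs only positively in the remaining clauses — set y7 = True.
Branch on y1: take y1 = True.
The remaining clauses are satisfied by y2 = True, y3 = False, y4 = True, y5 = True, y6 = False, y8 = True, y9 = False, y10 = True, y11 = True.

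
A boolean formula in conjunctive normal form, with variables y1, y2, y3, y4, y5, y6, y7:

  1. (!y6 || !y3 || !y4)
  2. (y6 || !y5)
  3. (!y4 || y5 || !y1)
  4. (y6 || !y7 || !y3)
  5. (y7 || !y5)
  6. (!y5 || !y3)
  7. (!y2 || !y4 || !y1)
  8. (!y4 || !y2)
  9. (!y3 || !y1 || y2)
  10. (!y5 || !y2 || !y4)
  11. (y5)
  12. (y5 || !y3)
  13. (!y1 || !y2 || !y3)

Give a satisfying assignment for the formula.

y1=False, y2=True, y3=False, y4=False, y5=True, y6=True, y7=True

Check each clause:
  1. (!y6 || !y4 || !y3) — !y4 is true.
  2. (!y5 || y6) — y6 is true.
  3. (!y4 || y5 || !y1) — !y4 is true.
  4. (!y7 || y6 || !y3) — !y3 is true.
  5. (!y5 || y7) — y7 is true.
  6. (!y5 || !y3) — !y3 is true.
  7. (!y1 || !y4 || !y2) — !y4 is true.
  8. (!y2 || !y4) — !y4 is true.
  9. (y2 || !y3 || !y1) — y2 is true.
  10. (!y5 || !y4 || !y2) — !y4 is true.
  11. (y5) — y5 is true.
  12. (!y3 || y5) — !y3 is true.
  13. (!y2 || !y1 || !y3) — !y3 is true.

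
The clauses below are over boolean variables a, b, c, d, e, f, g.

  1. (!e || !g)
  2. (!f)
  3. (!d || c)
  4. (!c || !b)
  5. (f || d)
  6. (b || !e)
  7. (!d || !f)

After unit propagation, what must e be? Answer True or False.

(!f) stands alone — f = False.
From (d || f) and f = False: d = True.
(!d || c) with d = True leaves only c, so c = True.
From (!b || !c) and c = True: b = False.
In (b || !e), b is now false; !e must hold, so e = False.

False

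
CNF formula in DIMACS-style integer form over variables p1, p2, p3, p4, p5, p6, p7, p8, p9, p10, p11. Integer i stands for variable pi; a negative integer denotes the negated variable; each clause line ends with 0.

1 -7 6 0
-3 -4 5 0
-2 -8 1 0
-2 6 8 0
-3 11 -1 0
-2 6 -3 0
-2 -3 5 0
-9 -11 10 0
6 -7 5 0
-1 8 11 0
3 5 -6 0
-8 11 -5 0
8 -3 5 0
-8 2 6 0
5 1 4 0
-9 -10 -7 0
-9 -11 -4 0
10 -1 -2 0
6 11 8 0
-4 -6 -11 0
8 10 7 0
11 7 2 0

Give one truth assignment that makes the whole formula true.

p1=F, p2=F, p3=T, p4=F, p5=T, p6=T, p7=F, p8=F, p9=T, p10=T, p11=T

Check each clause:
  1. (p6 \/ p1 \/ ~p7) — ~p7 is true.
  2. (~p4 \/ p5 \/ ~p3) — ~p4 is true.
  3. (~p2 \/ p1 \/ ~p8) — ~p8 is true.
  4. (~p2 \/ p6 \/ p8) — ~p2 is true.
  5. (~p3 \/ p11 \/ ~p1) — p11 is true.
  6. (~p2 \/ ~p3 \/ p6) — ~p2 is true.
  7. (p5 \/ ~p3 \/ ~p2) — p5 is true.
  8. (p10 \/ ~p9 \/ ~p11) — p10 is true.
  9. (p5 \/ p6 \/ ~p7) — ~p7 is true.
  10. (~p1 \/ p11 \/ p8) — p11 is true.
  11. (p5 \/ p3 \/ ~p6) — p3 is true.
  12. (~p8 \/ ~p5 \/ p11) — p11 is true.
  13. (p8 \/ p5 \/ ~p3) — p5 is true.
  14. (p2 \/ ~p8 \/ p6) — ~p8 is true.
  15. (p4 \/ p1 \/ p5) — p5 is true.
  16. (~p9 \/ ~p7 \/ ~p10) — ~p7 is true.
  17. (~p11 \/ ~p4 \/ ~p9) — ~p4 is true.
  18. (~p2 \/ ~p1 \/ p10) — p10 is true.
  19. (p8 \/ p11 \/ p6) — p11 is true.
  20. (~p6 \/ ~p11 \/ ~p4) — ~p4 is true.
  21. (p7 \/ p10 \/ p8) — p10 is true.
  22. (p7 \/ p2 \/ p11) — p11 is true.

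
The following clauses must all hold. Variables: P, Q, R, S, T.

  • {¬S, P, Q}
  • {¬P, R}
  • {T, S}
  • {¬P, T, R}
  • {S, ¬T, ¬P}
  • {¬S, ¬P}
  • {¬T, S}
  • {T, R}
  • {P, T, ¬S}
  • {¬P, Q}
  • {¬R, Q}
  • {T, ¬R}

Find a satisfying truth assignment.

Q occurs only positively in the remaining clauses — set Q = True.
Branch on P: take P = False.
Try R = False.
  then T is forced to True.
  then S is forced to True.
Every clause has at least one true literal under this assignment.

P = False, Q = True, R = False, S = True, T = True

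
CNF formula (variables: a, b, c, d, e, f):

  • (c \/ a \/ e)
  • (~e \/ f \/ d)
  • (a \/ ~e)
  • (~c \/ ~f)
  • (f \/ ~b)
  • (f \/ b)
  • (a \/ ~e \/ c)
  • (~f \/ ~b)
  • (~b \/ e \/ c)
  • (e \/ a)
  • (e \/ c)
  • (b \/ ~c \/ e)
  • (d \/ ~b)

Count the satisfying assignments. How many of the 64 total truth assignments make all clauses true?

2

Satisfying assignments:
  a=T b=F c=F d=F e=T f=T
  a=T b=F c=F d=T e=T f=T
That's 2 in total.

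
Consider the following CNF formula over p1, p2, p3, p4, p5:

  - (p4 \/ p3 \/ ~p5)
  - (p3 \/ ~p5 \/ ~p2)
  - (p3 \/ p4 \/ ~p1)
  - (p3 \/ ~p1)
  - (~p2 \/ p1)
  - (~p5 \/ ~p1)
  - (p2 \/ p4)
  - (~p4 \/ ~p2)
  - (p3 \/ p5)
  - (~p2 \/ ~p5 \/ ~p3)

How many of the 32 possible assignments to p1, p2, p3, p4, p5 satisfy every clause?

Satisfying assignments:
  p1=F p2=F p3=F p4=T p5=T
  p1=F p2=F p3=T p4=T p5=F
  p1=F p2=F p3=T p4=T p5=T
  p1=T p2=F p3=T p4=T p5=F
  p1=T p2=T p3=T p4=F p5=F
Count: 5.

5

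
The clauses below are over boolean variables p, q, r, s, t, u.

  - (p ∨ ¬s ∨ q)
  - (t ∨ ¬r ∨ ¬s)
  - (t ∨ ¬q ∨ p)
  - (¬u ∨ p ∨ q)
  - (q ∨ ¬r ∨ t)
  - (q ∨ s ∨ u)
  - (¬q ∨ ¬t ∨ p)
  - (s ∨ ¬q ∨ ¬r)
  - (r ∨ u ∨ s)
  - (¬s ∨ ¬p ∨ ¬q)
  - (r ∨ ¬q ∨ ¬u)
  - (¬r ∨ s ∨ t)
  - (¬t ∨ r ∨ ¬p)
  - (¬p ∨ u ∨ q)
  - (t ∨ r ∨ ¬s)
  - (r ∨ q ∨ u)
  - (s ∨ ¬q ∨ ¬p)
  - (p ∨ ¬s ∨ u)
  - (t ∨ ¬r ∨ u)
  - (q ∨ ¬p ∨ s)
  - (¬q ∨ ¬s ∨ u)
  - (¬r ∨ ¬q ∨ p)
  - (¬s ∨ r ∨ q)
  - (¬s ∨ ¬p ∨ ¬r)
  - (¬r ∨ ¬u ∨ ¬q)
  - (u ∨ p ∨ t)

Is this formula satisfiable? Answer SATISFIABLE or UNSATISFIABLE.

q = True:
  r = True:
    propagation gives s=True, t=True, p=True; an empty clause results — contradiction.
  r = False:
    propagation gives u=False, s=True; an empty clause results — contradiction.
q = False:
  r = True:
    p = True:
      propagation gives u=True, s=True; contradiction.
    p = False:
      propagation gives s=False, u=False; contradiction.
  r = False:
    propagation gives u=True, p=True, t=False, s=False; an empty clause results — contradiction.
Every branch closes, so no satisfying assignment exists.

UNSATISFIABLE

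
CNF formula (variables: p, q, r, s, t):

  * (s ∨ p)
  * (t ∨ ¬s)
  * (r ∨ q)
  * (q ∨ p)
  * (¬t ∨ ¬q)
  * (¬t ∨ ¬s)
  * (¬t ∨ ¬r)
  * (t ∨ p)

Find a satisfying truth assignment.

p=T, q=T, r=T, s=F, t=F

Check each clause:
  1. (s ∨ p) — p is true.
  2. (t ∨ ¬s) — ¬s is true.
  3. (r ∨ q) — q is true.
  4. (p ∨ q) — p is true.
  5. (¬t ∨ ¬q) — ¬t is true.
  6. (¬t ∨ ¬s) — ¬t is true.
  7. (¬r ∨ ¬t) — ¬t is true.
  8. (p ∨ t) — p is true.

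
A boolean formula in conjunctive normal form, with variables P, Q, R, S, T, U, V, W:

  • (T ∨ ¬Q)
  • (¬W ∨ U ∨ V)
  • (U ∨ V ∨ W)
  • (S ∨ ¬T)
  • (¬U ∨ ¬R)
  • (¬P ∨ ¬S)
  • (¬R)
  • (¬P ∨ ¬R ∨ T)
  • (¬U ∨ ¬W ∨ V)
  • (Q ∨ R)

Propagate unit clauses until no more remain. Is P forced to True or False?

False

Unit clause (¬R) sets R = False.
(Q ∨ R) with R = False leaves only Q, so Q = True.
From (¬Q ∨ T) and Q = True: T = True.
(¬T ∨ S): since T = True, the clause reduces to (S). S = True.
From (¬P ∨ ¬S) and S = True: P = False.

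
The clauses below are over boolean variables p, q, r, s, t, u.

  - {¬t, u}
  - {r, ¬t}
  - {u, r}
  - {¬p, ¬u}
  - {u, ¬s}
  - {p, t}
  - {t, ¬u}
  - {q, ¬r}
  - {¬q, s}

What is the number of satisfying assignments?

1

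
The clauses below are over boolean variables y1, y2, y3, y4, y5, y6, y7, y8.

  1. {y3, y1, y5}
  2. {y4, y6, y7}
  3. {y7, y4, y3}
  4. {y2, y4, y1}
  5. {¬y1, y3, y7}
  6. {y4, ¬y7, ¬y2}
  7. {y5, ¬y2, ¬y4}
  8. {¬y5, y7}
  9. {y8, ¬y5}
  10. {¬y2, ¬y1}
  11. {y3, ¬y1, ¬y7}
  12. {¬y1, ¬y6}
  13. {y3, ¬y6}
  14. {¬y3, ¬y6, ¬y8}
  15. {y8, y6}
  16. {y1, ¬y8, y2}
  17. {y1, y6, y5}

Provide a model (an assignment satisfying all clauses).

y1 = T, y2 = F, y3 = T, y4 = T, y5 = F, y6 = F, y7 = F, y8 = T

Check each clause:
  1. {y1, y3, y5} — y1 is true.
  2. {y4, y6, y7} — y4 is true.
  3. {y3, y7, y4} — y3 is true.
  4. {y2, y4, y1} — y1 is true.
  5. {y3, y7, ¬y1} — y3 is true.
  6. {y4, ¬y2, ¬y7} — ¬y7 is true.
  7. {y5, ¬y4, ¬y2} — ¬y2 is true.
  8. {¬y5, y7} — ¬y5 is true.
  9. {y8, ¬y5} — y8 is true.
  10. {¬y1, ¬y2} — ¬y2 is true.
  11. {¬y7, y3, ¬y1} — ¬y7 is true.
  12. {¬y1, ¬y6} — ¬y6 is true.
  13. {y3, ¬y6} — ¬y6 is true.
  14. {¬y3, ¬y8, ¬y6} — ¬y6 is true.
  15. {y8, y6} — y8 is true.
  16. {¬y8, y1, y2} — y1 is true.
  17. {y6, y1, y5} — y1 is true.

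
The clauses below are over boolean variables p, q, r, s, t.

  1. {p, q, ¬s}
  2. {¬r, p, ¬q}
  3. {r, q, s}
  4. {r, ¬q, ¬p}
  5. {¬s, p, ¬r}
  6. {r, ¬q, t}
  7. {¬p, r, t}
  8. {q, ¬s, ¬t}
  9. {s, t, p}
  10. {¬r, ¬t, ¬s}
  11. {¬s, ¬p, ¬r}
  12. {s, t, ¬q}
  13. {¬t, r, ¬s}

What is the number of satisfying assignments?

Satisfying assignments:
  p=F q=F r=T s=F t=T
  p=F q=T r=F s=F t=T
  p=T q=F r=T s=F t=F
  p=T q=F r=T s=F t=T
  p=T q=T r=T s=F t=T
That's 5 in total.

5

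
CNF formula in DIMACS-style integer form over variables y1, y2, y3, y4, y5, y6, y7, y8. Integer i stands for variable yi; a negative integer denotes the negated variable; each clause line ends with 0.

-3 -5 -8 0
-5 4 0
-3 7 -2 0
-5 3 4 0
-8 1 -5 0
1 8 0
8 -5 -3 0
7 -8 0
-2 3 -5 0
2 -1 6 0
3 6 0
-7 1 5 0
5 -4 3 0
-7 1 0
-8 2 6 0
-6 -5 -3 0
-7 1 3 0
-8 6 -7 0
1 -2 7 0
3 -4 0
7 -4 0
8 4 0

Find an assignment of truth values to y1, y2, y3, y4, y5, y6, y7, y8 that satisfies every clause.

y1=1  y2=0  y3=1  y4=0  y5=0  y6=1  y7=1  y8=1

Check each clause:
  1. {¬y3, ¬y5, ¬y8} — ¬y5 is true.
  2. {y4, ¬y5} — ¬y5 is true.
  3. {¬y3, y7, ¬y2} — ¬y2 is true.
  4. {¬y5, y4, y3} — y3 is true.
  5. {y1, ¬y8, ¬y5} — y1 is true.
  6. {y8, y1} — y8 is true.
  7. {y8, ¬y3, ¬y5} — y8 is true.
  8. {¬y8, y7} — y7 is true.
  9. {y3, ¬y5, ¬y2} — y3 is true.
  10. {y6, ¬y1, y2} — y6 is true.
  11. {y3, y6} — y3 is true.
  12. {y1, ¬y7, y5} — y1 is true.
  13. {y5, ¬y4, y3} — y3 is true.
  14. {y1, ¬y7} — y1 is true.
  15. {¬y8, y6, y2} — y6 is true.
  16. {¬y6, ¬y3, ¬y5} — ¬y5 is true.
  17. {y3, ¬y7, y1} — y3 is true.
  18. {¬y7, ¬y8, y6} — y6 is true.
  19. {y7, ¬y2, y1} — y1 is true.
  20. {y3, ¬y4} — y3 is true.
  21. {y7, ¬y4} — ¬y4 is true.
  22. {y4, y8} — y8 is true.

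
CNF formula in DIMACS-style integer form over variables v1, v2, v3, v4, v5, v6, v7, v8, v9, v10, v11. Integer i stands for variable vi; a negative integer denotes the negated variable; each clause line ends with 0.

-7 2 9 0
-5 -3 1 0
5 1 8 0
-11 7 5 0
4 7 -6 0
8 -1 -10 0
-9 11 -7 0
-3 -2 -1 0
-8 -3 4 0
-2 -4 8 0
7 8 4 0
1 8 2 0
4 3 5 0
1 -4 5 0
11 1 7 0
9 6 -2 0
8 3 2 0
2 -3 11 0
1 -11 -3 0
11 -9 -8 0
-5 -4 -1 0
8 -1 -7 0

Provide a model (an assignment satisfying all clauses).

Branch on v1: take v1 = True.
Branch on v2: take v2 = False.
Set v3 = False and propagate.
  then v8 is forced to True.
For the remaining variables, v4 = True, v5 = False, v6 = False, v7 = True, v9 = True, v10 = True, v11 = True works.

v1 = T  v2 = F  v3 = F  v4 = T  v5 = F  v6 = F  v7 = T  v8 = T  v9 = T  v10 = T  v11 = T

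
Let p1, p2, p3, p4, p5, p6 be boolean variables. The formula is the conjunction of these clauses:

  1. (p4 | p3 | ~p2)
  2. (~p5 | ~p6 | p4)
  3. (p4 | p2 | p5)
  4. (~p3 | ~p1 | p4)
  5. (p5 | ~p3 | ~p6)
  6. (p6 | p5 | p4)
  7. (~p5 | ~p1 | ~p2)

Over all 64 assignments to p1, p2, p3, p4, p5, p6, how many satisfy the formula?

28

Split on p4, then p5.
  p4=1, p5=1: p3, p6 free; 3 ways for (p1,p2) × 2^2 = 12.
  p4=1, p5=0: p1, p2 free; 3 ways for (p3,p6) × 2^2 = 12.
  p4=0, p5=1: remaining (p1,p2,p3,p6) ∈ {(0,0,0,0); (0,0,1,0); (0,1,1,0); (1,0,0,0)} — 4.
  p4=0, p5=0: a clause becomes empty — 0.
Total: 12 + 12 + 4 + 0 = 28.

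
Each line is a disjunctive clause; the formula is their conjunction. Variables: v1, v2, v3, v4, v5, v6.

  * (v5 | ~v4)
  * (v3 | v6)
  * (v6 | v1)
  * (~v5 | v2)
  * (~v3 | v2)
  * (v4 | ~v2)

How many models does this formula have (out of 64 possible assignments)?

7

The models are:
  v1=F v2=F v3=F v4=F v5=F v6=T
  v1=F v2=T v3=F v4=T v5=T v6=T
  v1=F v2=T v3=T v4=T v5=T v6=T
  v1=T v2=F v3=F v4=F v5=F v6=T
  v1=T v2=T v3=F v4=T v5=T v6=T
  v1=T v2=T v3=T v4=T v5=T v6=F
  v1=T v2=T v3=T v4=T v5=T v6=T
That's 7 in total.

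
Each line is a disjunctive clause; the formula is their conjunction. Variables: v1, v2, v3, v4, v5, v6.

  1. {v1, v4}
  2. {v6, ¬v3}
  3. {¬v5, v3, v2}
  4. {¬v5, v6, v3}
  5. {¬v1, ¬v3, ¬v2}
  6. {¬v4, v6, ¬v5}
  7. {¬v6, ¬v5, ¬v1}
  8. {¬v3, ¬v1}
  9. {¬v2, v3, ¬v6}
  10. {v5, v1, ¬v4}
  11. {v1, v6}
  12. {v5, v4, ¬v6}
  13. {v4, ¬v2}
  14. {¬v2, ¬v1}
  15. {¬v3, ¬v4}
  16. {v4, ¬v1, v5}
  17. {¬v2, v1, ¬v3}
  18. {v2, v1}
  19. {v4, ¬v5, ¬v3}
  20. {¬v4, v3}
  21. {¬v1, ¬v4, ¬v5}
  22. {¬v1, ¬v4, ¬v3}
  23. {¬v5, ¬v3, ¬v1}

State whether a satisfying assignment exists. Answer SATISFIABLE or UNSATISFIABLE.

v1 = True:
  propagation gives v3=False, v2=False, v5=False, v4=True; an empty clause results — contradiction.
v1 = False:
  propagation gives v4=True, v5=True, v6=True, v3=False; an empty clause results — contradiction.
Every branch closes, so no satisfying assignment exists.

UNSATISFIABLE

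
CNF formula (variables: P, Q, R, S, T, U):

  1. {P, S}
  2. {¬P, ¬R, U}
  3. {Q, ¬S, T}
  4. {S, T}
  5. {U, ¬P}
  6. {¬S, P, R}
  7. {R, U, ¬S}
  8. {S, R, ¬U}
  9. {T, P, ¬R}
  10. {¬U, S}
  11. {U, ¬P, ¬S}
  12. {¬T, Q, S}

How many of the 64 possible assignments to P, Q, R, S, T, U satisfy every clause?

Case analysis on S and P:
  S=T, P=T: R free; 3 ways for (Q,T,U) × 2^1 = 6.
  S=T, P=F: remaining (Q,R,T,U) ∈ {(F,T,T,F); (F,T,T,T); (T,T,T,F); (T,T,T,T)} — 4.
  S=F, P=T: a clause becomes empty — 0.
  S=F, P=F: a clause becomes empty — 0.
Total: 6 + 4 + 0 + 0 = 10.

10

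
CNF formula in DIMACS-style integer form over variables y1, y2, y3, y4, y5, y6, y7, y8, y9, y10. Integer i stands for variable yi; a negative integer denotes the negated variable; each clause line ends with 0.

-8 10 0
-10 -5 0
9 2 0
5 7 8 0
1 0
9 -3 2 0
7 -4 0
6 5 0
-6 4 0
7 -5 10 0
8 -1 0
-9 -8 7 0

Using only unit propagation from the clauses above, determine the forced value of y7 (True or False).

(y1) stands alone — y1 = True.
In (y8 ∨ ¬y1), ¬y1 is now false; y8 must hold, so y8 = True.
(y10 ∨ ¬y8) with y8 = True leaves only y10, so y10 = True.
(¬y10 ∨ ¬y5): since y10 = True, the clause reduces to (¬y5). y5 = False.
In (y6 ∨ y5), y5 is now false; y6 must hold, so y6 = True.
(¬y6 ∨ y4): since y6 = True, the clause reduces to (y4). y4 = True.
(¬y4 ∨ y7) with y4 = True leaves only y7, so y7 = True.

True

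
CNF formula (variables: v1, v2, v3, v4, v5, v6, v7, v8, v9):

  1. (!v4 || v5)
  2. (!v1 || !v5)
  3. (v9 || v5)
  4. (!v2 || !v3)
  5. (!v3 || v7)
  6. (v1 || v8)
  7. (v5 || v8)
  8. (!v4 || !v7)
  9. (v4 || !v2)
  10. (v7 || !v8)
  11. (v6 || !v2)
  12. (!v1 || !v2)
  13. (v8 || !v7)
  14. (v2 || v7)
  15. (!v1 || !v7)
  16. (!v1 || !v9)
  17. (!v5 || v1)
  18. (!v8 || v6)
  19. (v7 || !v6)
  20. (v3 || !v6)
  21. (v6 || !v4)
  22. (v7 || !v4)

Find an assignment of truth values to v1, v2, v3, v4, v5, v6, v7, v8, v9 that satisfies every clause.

v1 = False, v2 = False, v3 = True, v4 = False, v5 = False, v6 = True, v7 = True, v8 = True, v9 = True

Branch on v1: take v1 = False.
  then v8 is forced to True.
  then v7 is forced to True.
  then v4 is forced to False.
  then v2 is forced to False.
  then v5 is forced to False.
  then v9 is forced to True.
  then v6 is forced to True.
  then v3 is forced to True.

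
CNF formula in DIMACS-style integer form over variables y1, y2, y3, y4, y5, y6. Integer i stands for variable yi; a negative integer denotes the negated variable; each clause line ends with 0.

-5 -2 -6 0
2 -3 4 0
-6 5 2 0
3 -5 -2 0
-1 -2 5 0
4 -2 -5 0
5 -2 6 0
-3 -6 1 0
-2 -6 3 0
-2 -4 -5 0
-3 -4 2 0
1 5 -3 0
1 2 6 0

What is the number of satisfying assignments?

8

Satisfying assignments:
  y1=F y2=F y3=F y4=F y5=T y6=T
  y1=F y2=F y3=F y4=T y5=T y6=T
  y1=T y2=F y3=F y4=F y5=F y6=F
  y1=T y2=F y3=F y4=F y5=T y6=F
  y1=T y2=F y3=F y4=F y5=T y6=T
  y1=T y2=F y3=F y4=T y5=F y6=F
  y1=T y2=F y3=F y4=T y5=T y6=F
  y1=T y2=F y3=F y4=T y5=T y6=T
That's 8 in total.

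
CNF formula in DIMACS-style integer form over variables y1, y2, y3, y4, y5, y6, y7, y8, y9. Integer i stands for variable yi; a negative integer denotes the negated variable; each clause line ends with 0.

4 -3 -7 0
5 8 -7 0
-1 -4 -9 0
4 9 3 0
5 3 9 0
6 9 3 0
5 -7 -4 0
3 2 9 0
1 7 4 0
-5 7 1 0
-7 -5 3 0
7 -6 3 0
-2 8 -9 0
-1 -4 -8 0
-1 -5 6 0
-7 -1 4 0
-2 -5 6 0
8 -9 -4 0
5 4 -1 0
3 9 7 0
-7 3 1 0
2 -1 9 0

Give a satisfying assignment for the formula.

y1=F  y2=T  y3=T  y4=T  y5=F  y6=F  y7=F  y8=T  y9=T

Try y1 = False.
Branch on y2: take y2 = True.
The remaining clauses are satisfied by y3 = True, y4 = True, y5 = False, y6 = False, y7 = False, y8 = True, y9 = True.
Every clause has at least one true literal under this assignment.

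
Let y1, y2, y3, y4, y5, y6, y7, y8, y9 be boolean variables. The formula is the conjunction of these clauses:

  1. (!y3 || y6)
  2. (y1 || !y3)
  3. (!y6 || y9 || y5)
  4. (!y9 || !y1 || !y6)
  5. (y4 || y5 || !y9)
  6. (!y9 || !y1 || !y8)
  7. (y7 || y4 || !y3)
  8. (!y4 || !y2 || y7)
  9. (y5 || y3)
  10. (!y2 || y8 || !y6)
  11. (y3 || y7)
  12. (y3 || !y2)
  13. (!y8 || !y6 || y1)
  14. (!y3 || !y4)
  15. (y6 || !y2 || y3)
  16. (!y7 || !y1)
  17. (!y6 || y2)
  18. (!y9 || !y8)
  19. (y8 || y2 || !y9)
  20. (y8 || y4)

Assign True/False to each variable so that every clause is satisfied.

Pure literal: y5 appears only positively; assign y5 = True.
Branch on y1: take y1 = False.
  then y3 is forced to False.
  then y7 is forced to True.
  then y2 is forced to False.
  then y6 is forced to False.
For the remaining variables, y4 = True, y8 = True, y9 = False works.

y1=F, y2=F, y3=F, y4=T, y5=T, y6=F, y7=T, y8=T, y9=F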